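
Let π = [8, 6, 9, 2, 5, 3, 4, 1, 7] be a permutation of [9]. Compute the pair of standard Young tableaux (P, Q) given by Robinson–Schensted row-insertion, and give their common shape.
P = [1, 3, 4, 7] / [2, 9] / [5] / [6] / [8];  Q = [1, 3, 7, 9] / [2, 5] / [4] / [6] / [8];  common shape = (4, 2, 1, 1, 1)

Row-insert the values π_1, π_2, … into P one at a time, bumping the leftmost entry strictly greater than the inserted value down to the next row. The recording tableau Q records, in position (i, j), the step at which that cell was added to P.
  Insert 8 (step 1): P = [8];  Q = [1]
  Insert 6 (step 2): P = [6] / [8];  Q = [1] / [2]
  Insert 9 (step 3): P = [6, 9] / [8];  Q = [1, 3] / [2]
  Insert 2 (step 4): P = [2, 9] / [6] / [8];  Q = [1, 3] / [2] / [4]
  Insert 5 (step 5): P = [2, 5] / [6, 9] / [8];  Q = [1, 3] / [2, 5] / [4]
  Insert 3 (step 6): P = [2, 3] / [5, 9] / [6] / [8];  Q = [1, 3] / [2, 5] / [4] / [6]
  Insert 4 (step 7): P = [2, 3, 4] / [5, 9] / [6] / [8];  Q = [1, 3, 7] / [2, 5] / [4] / [6]
  Insert 1 (step 8): P = [1, 3, 4] / [2, 9] / [5] / [6] / [8];  Q = [1, 3, 7] / [2, 5] / [4] / [6] / [8]
  Insert 7 (step 9): P = [1, 3, 4, 7] / [2, 9] / [5] / [6] / [8];  Q = [1, 3, 7, 9] / [2, 5] / [4] / [6] / [8]
Final shape: (4, 2, 1, 1, 1).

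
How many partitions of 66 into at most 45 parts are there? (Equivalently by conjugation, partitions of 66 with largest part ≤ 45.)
p(66, parts ≤ 45) = 2320806

Use the recurrence p(n, m) = p(n, m−1) + p(n−m, m): either the largest part is < m (count p(n, m−1)) or the largest part is exactly m (remove one copy of m, count p(n−m, m)). With p(0, ·) = 1 this gives p(66, parts ≤ 45) = 2320806. (By conjugating Young diagrams, this also counts partitions of 66 into at most 45 parts.)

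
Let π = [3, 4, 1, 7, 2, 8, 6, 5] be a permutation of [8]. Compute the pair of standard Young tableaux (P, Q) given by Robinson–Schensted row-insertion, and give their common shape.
P = [1, 2, 5, 8] / [3, 4, 6] / [7];  Q = [1, 2, 4, 6] / [3, 5, 7] / [8];  common shape = (4, 3, 1)

Row-insert the values π_1, π_2, … into P one at a time, bumping the leftmost entry strictly greater than the inserted value down to the next row. The recording tableau Q records, in position (i, j), the step at which that cell was added to P.
  Insert 3 (step 1): P = [3];  Q = [1]
  Insert 4 (step 2): P = [3, 4];  Q = [1, 2]
  Insert 1 (step 3): P = [1, 4] / [3];  Q = [1, 2] / [3]
  Insert 7 (step 4): P = [1, 4, 7] / [3];  Q = [1, 2, 4] / [3]
  Insert 2 (step 5): P = [1, 2, 7] / [3, 4];  Q = [1, 2, 4] / [3, 5]
  Insert 8 (step 6): P = [1, 2, 7, 8] / [3, 4];  Q = [1, 2, 4, 6] / [3, 5]
  Insert 6 (step 7): P = [1, 2, 6, 8] / [3, 4, 7];  Q = [1, 2, 4, 6] / [3, 5, 7]
  Insert 5 (step 8): P = [1, 2, 5, 8] / [3, 4, 6] / [7];  Q = [1, 2, 4, 6] / [3, 5, 7] / [8]
Final shape: (4, 3, 1).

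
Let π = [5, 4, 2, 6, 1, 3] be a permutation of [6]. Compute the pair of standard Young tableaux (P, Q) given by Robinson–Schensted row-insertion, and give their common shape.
P = [1, 3] / [2, 6] / [4] / [5];  Q = [1, 4] / [2, 6] / [3] / [5];  common shape = (2, 2, 1, 1)

Row-insert the values π_1, π_2, … into P one at a time, bumping the leftmost entry strictly greater than the inserted value down to the next row. The recording tableau Q records, in position (i, j), the step at which that cell was added to P.
  Insert 5 (step 1): P = [5];  Q = [1]
  Insert 4 (step 2): P = [4] / [5];  Q = [1] / [2]
  Insert 2 (step 3): P = [2] / [4] / [5];  Q = [1] / [2] / [3]
  Insert 6 (step 4): P = [2, 6] / [4] / [5];  Q = [1, 4] / [2] / [3]
  Insert 1 (step 5): P = [1, 6] / [2] / [4] / [5];  Q = [1, 4] / [2] / [3] / [5]
  Insert 3 (step 6): P = [1, 3] / [2, 6] / [4] / [5];  Q = [1, 4] / [2, 6] / [3] / [5]
Final shape: (2, 2, 1, 1).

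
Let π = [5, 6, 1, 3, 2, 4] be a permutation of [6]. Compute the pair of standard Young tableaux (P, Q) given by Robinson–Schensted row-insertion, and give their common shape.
P = [1, 2, 4] / [3, 6] / [5];  Q = [1, 2, 6] / [3, 4] / [5];  common shape = (3, 2, 1)

Row-insert the values π_1, π_2, … into P one at a time, bumping the leftmost entry strictly greater than the inserted value down to the next row. The recording tableau Q records, in position (i, j), the step at which that cell was added to P.
  Insert 5 (step 1): P = [5];  Q = [1]
  Insert 6 (step 2): P = [5, 6];  Q = [1, 2]
  Insert 1 (step 3): P = [1, 6] / [5];  Q = [1, 2] / [3]
  Insert 3 (step 4): P = [1, 3] / [5, 6];  Q = [1, 2] / [3, 4]
  Insert 2 (step 5): P = [1, 2] / [3, 6] / [5];  Q = [1, 2] / [3, 4] / [5]
  Insert 4 (step 6): P = [1, 2, 4] / [3, 6] / [5];  Q = [1, 2, 6] / [3, 4] / [5]
Final shape: (3, 2, 1).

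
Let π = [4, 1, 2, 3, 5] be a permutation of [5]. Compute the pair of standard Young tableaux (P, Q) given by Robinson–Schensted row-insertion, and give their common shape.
P = [1, 2, 3, 5] / [4];  Q = [1, 3, 4, 5] / [2];  common shape = (4, 1)

Row-insert the values π_1, π_2, … into P one at a time, bumping the leftmost entry strictly greater than the inserted value down to the next row. The recording tableau Q records, in position (i, j), the step at which that cell was added to P.
  Insert 4 (step 1): P = [4];  Q = [1]
  Insert 1 (step 2): P = [1] / [4];  Q = [1] / [2]
  Insert 2 (step 3): P = [1, 2] / [4];  Q = [1, 3] / [2]
  Insert 3 (step 4): P = [1, 2, 3] / [4];  Q = [1, 3, 4] / [2]
  Insert 5 (step 5): P = [1, 2, 3, 5] / [4];  Q = [1, 3, 4, 5] / [2]
Final shape: (4, 1).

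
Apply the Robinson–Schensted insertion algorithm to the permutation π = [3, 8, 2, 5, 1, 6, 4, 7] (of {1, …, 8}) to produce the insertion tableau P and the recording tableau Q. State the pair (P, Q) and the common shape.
P = [1, 4, 6, 7] / [2, 5] / [3, 8];  Q = [1, 2, 6, 8] / [3, 4] / [5, 7];  common shape = (4, 2, 2)

Row-insert the values π_1, π_2, … into P one at a time, bumping the leftmost entry strictly greater than the inserted value down to the next row. The recording tableau Q records, in position (i, j), the step at which that cell was added to P.
  Insert 3 (step 1): P = [3];  Q = [1]
  Insert 8 (step 2): P = [3, 8];  Q = [1, 2]
  Insert 2 (step 3): P = [2, 8] / [3];  Q = [1, 2] / [3]
  Insert 5 (step 4): P = [2, 5] / [3, 8];  Q = [1, 2] / [3, 4]
  Insert 1 (step 5): P = [1, 5] / [2, 8] / [3];  Q = [1, 2] / [3, 4] / [5]
  Insert 6 (step 6): P = [1, 5, 6] / [2, 8] / [3];  Q = [1, 2, 6] / [3, 4] / [5]
  Insert 4 (step 7): P = [1, 4, 6] / [2, 5] / [3, 8];  Q = [1, 2, 6] / [3, 4] / [5, 7]
  Insert 7 (step 8): P = [1, 4, 6, 7] / [2, 5] / [3, 8];  Q = [1, 2, 6, 8] / [3, 4] / [5, 7]
Final shape: (4, 2, 2).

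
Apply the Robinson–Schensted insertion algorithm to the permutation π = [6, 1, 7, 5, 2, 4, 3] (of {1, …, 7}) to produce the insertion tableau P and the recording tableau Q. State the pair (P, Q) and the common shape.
P = [1, 2, 3] / [4, 7] / [5] / [6];  Q = [1, 3, 6] / [2, 4] / [5] / [7];  common shape = (3, 2, 1, 1)

Row-insert the values π_1, π_2, … into P one at a time, bumping the leftmost entry strictly greater than the inserted value down to the next row. The recording tableau Q records, in position (i, j), the step at which that cell was added to P.
  Insert 6 (step 1): P = [6];  Q = [1]
  Insert 1 (step 2): P = [1] / [6];  Q = [1] / [2]
  Insert 7 (step 3): P = [1, 7] / [6];  Q = [1, 3] / [2]
  Insert 5 (step 4): P = [1, 5] / [6, 7];  Q = [1, 3] / [2, 4]
  Insert 2 (step 5): P = [1, 2] / [5, 7] / [6];  Q = [1, 3] / [2, 4] / [5]
  Insert 4 (step 6): P = [1, 2, 4] / [5, 7] / [6];  Q = [1, 3, 6] / [2, 4] / [5]
  Insert 3 (step 7): P = [1, 2, 3] / [4, 7] / [5] / [6];  Q = [1, 3, 6] / [2, 4] / [5] / [7]
Final shape: (3, 2, 1, 1).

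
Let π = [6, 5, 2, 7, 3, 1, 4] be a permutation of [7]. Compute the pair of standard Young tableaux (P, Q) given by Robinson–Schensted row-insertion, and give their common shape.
P = [1, 3, 4] / [2, 7] / [5] / [6];  Q = [1, 4, 7] / [2, 5] / [3] / [6];  common shape = (3, 2, 1, 1)

Row-insert the values π_1, π_2, … into P one at a time, bumping the leftmost entry strictly greater than the inserted value down to the next row. The recording tableau Q records, in position (i, j), the step at which that cell was added to P.
  Insert 6 (step 1): P = [6];  Q = [1]
  Insert 5 (step 2): P = [5] / [6];  Q = [1] / [2]
  Insert 2 (step 3): P = [2] / [5] / [6];  Q = [1] / [2] / [3]
  Insert 7 (step 4): P = [2, 7] / [5] / [6];  Q = [1, 4] / [2] / [3]
  Insert 3 (step 5): P = [2, 3] / [5, 7] / [6];  Q = [1, 4] / [2, 5] / [3]
  Insert 1 (step 6): P = [1, 3] / [2, 7] / [5] / [6];  Q = [1, 4] / [2, 5] / [3] / [6]
  Insert 4 (step 7): P = [1, 3, 4] / [2, 7] / [5] / [6];  Q = [1, 4, 7] / [2, 5] / [3] / [6]
Final shape: (3, 2, 1, 1).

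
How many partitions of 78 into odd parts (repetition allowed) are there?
p_odd(78) = 64234

Enumerate partitions using only odd parts via the recurrence o(n, m) = o(n, m−2) + o(n−m, m) over odd m, starting from the largest odd part ≤ n. This gives p_odd(78) = 64234. (Euler's theorem: equals the count of distinct-part partitions.)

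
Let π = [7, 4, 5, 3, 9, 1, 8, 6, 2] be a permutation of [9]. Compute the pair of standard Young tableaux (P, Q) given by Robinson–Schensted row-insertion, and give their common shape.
P = [1, 2, 6] / [3, 5] / [4, 8] / [7, 9];  Q = [1, 3, 5] / [2, 7] / [4, 8] / [6, 9];  common shape = (3, 2, 2, 2)

Row-insert the values π_1, π_2, … into P one at a time, bumping the leftmost entry strictly greater than the inserted value down to the next row. The recording tableau Q records, in position (i, j), the step at which that cell was added to P.
  Insert 7 (step 1): P = [7];  Q = [1]
  Insert 4 (step 2): P = [4] / [7];  Q = [1] / [2]
  Insert 5 (step 3): P = [4, 5] / [7];  Q = [1, 3] / [2]
  Insert 3 (step 4): P = [3, 5] / [4] / [7];  Q = [1, 3] / [2] / [4]
  Insert 9 (step 5): P = [3, 5, 9] / [4] / [7];  Q = [1, 3, 5] / [2] / [4]
  Insert 1 (step 6): P = [1, 5, 9] / [3] / [4] / [7];  Q = [1, 3, 5] / [2] / [4] / [6]
  Insert 8 (step 7): P = [1, 5, 8] / [3, 9] / [4] / [7];  Q = [1, 3, 5] / [2, 7] / [4] / [6]
  Insert 6 (step 8): P = [1, 5, 6] / [3, 8] / [4, 9] / [7];  Q = [1, 3, 5] / [2, 7] / [4, 8] / [6]
  Insert 2 (step 9): P = [1, 2, 6] / [3, 5] / [4, 8] / [7, 9];  Q = [1, 3, 5] / [2, 7] / [4, 8] / [6, 9]
Final shape: (3, 2, 2, 2).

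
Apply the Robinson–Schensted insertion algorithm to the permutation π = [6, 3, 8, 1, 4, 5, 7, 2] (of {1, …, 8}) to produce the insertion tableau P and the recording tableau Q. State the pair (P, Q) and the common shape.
P = [1, 2, 5, 7] / [3, 4] / [6, 8];  Q = [1, 3, 6, 7] / [2, 5] / [4, 8];  common shape = (4, 2, 2)

Row-insert the values π_1, π_2, … into P one at a time, bumping the leftmost entry strictly greater than the inserted value down to the next row. The recording tableau Q records, in position (i, j), the step at which that cell was added to P.
  Insert 6 (step 1): P = [6];  Q = [1]
  Insert 3 (step 2): P = [3] / [6];  Q = [1] / [2]
  Insert 8 (step 3): P = [3, 8] / [6];  Q = [1, 3] / [2]
  Insert 1 (step 4): P = [1, 8] / [3] / [6];  Q = [1, 3] / [2] / [4]
  Insert 4 (step 5): P = [1, 4] / [3, 8] / [6];  Q = [1, 3] / [2, 5] / [4]
  Insert 5 (step 6): P = [1, 4, 5] / [3, 8] / [6];  Q = [1, 3, 6] / [2, 5] / [4]
  Insert 7 (step 7): P = [1, 4, 5, 7] / [3, 8] / [6];  Q = [1, 3, 6, 7] / [2, 5] / [4]
  Insert 2 (step 8): P = [1, 2, 5, 7] / [3, 4] / [6, 8];  Q = [1, 3, 6, 7] / [2, 5] / [4, 8]
Final shape: (4, 2, 2).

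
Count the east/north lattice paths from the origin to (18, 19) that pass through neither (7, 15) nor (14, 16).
Number of paths = 12397798035

Inclusion–exclusion. Total paths: C(37, 18) = 17672631900. Through P₁: C(22, 7)·C(15, 11) = 232792560. Through P₂: C(30, 14)·C(7, 4) = 5089793625. Since P₁ is strictly southwest of P₂, a monotone path through both must visit P₁ then P₂; paths through both = C(22, 7)·C(8, 7)·C(7, 4) = 47752320. Avoid both = 17672631900 − 232792560 − 5089793625 + 47752320 = 12397798035.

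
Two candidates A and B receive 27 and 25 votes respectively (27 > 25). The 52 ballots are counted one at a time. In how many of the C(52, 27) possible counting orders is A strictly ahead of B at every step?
Strict-lead orderings = 18367353072152

Total orderings of the 52 votes with 27 for A: C(52, 27) = 477551179875952. By the Bertrand ballot formula (Cycle Lemma / reflection principle), the number of orderings in which A is strictly ahead of B throughout is (p − q)/(p + q) · C(p + q, p) = (27 − 25)/(27 + 25) · 477551179875952 = 18367353072152.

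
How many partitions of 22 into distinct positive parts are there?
q(22) = 89

A partition into distinct parts is a strictly decreasing sequence summing to n. The recurrence d(n, m) = d(n, m−1) + d(n−m, m−1) (use part m at most once) with q(n) = d(n, n) gives q(22) = 89. (Euler's theorem: # distinct-part partitions = # odd-part partitions.)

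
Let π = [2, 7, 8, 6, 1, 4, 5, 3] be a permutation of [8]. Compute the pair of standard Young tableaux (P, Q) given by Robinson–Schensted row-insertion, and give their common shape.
P = [1, 3, 5] / [2, 4, 8] / [6] / [7];  Q = [1, 2, 3] / [4, 6, 7] / [5] / [8];  common shape = (3, 3, 1, 1)

Row-insert the values π_1, π_2, … into P one at a time, bumping the leftmost entry strictly greater than the inserted value down to the next row. The recording tableau Q records, in position (i, j), the step at which that cell was added to P.
  Insert 2 (step 1): P = [2];  Q = [1]
  Insert 7 (step 2): P = [2, 7];  Q = [1, 2]
  Insert 8 (step 3): P = [2, 7, 8];  Q = [1, 2, 3]
  Insert 6 (step 4): P = [2, 6, 8] / [7];  Q = [1, 2, 3] / [4]
  Insert 1 (step 5): P = [1, 6, 8] / [2] / [7];  Q = [1, 2, 3] / [4] / [5]
  Insert 4 (step 6): P = [1, 4, 8] / [2, 6] / [7];  Q = [1, 2, 3] / [4, 6] / [5]
  Insert 5 (step 7): P = [1, 4, 5] / [2, 6, 8] / [7];  Q = [1, 2, 3] / [4, 6, 7] / [5]
  Insert 3 (step 8): P = [1, 3, 5] / [2, 4, 8] / [6] / [7];  Q = [1, 2, 3] / [4, 6, 7] / [5] / [8]
Final shape: (3, 3, 1, 1).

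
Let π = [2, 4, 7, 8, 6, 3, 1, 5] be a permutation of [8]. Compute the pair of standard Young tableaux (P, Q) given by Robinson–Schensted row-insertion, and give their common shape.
P = [1, 3, 5, 8] / [2, 6] / [4] / [7];  Q = [1, 2, 3, 4] / [5, 8] / [6] / [7];  common shape = (4, 2, 1, 1)

Row-insert the values π_1, π_2, … into P one at a time, bumping the leftmost entry strictly greater than the inserted value down to the next row. The recording tableau Q records, in position (i, j), the step at which that cell was added to P.
  Insert 2 (step 1): P = [2];  Q = [1]
  Insert 4 (step 2): P = [2, 4];  Q = [1, 2]
  Insert 7 (step 3): P = [2, 4, 7];  Q = [1, 2, 3]
  Insert 8 (step 4): P = [2, 4, 7, 8];  Q = [1, 2, 3, 4]
  Insert 6 (step 5): P = [2, 4, 6, 8] / [7];  Q = [1, 2, 3, 4] / [5]
  Insert 3 (step 6): P = [2, 3, 6, 8] / [4] / [7];  Q = [1, 2, 3, 4] / [5] / [6]
  Insert 1 (step 7): P = [1, 3, 6, 8] / [2] / [4] / [7];  Q = [1, 2, 3, 4] / [5] / [6] / [7]
  Insert 5 (step 8): P = [1, 3, 5, 8] / [2, 6] / [4] / [7];  Q = [1, 2, 3, 4] / [5, 8] / [6] / [7]
Final shape: (4, 2, 1, 1).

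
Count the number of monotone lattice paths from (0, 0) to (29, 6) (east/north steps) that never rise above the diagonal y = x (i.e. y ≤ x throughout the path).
Number of paths = 1298528

By the reflection principle (André's argument), the number of monotone paths to (29, 6) with n ≤ m that never go above y = x is C(35, 29) − C(35, 30) = 1623160 − 324632 = 1298528.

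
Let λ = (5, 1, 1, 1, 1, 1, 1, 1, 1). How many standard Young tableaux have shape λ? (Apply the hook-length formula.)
# SYT of shape (5, 1, 1, 1, 1, 1, 1, 1, 1) = 495

Hook-length formula: f^λ = n! / Π hook(c), product over all cells c of the Young diagram. For λ = (5, 1, 1, 1, 1, 1, 1, 1, 1), n = 13 boxes. Hook lengths by row (left-to-right, top-to-bottom): [13, 4, 3, 2, 1]; [8]; [7]; [6]; [5]; [4]; [3]; [2]; [1]. Product of hooks = 12579840. So f^λ = 13! / 12579840 = 6227020800 / 12579840 = 495.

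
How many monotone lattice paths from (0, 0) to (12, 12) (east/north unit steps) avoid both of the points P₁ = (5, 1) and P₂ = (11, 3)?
Number of paths = 2511252

Inclusion–exclusion. Total paths: C(24, 12) = 2704156. Through P₁: C(6, 5)·C(18, 7) = 190944. Through P₂: C(14, 11)·C(10, 1) = 3640. Since P₁ is strictly southwest of P₂, a monotone path through both must visit P₁ then P₂; paths through both = C(6, 5)·C(8, 6)·C(10, 1) = 1680. Avoid both = 2704156 − 190944 − 3640 + 1680 = 2511252.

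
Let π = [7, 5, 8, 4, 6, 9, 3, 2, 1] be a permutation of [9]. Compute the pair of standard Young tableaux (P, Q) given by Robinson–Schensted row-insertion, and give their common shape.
P = [1, 6, 9] / [2, 8] / [3] / [4] / [5] / [7];  Q = [1, 3, 6] / [2, 5] / [4] / [7] / [8] / [9];  common shape = (3, 2, 1, 1, 1, 1)

Row-insert the values π_1, π_2, … into P one at a time, bumping the leftmost entry strictly greater than the inserted value down to the next row. The recording tableau Q records, in position (i, j), the step at which that cell was added to P.
  Insert 7 (step 1): P = [7];  Q = [1]
  Insert 5 (step 2): P = [5] / [7];  Q = [1] / [2]
  Insert 8 (step 3): P = [5, 8] / [7];  Q = [1, 3] / [2]
  Insert 4 (step 4): P = [4, 8] / [5] / [7];  Q = [1, 3] / [2] / [4]
  Insert 6 (step 5): P = [4, 6] / [5, 8] / [7];  Q = [1, 3] / [2, 5] / [4]
  Insert 9 (step 6): P = [4, 6, 9] / [5, 8] / [7];  Q = [1, 3, 6] / [2, 5] / [4]
  Insert 3 (step 7): P = [3, 6, 9] / [4, 8] / [5] / [7];  Q = [1, 3, 6] / [2, 5] / [4] / [7]
  Insert 2 (step 8): P = [2, 6, 9] / [3, 8] / [4] / [5] / [7];  Q = [1, 3, 6] / [2, 5] / [4] / [7] / [8]
  Insert 1 (step 9): P = [1, 6, 9] / [2, 8] / [3] / [4] / [5] / [7];  Q = [1, 3, 6] / [2, 5] / [4] / [7] / [8] / [9]
Final shape: (3, 2, 1, 1, 1, 1).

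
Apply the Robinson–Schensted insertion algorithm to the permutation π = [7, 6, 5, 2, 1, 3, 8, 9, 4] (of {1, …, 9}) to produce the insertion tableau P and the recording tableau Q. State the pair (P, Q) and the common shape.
P = [1, 3, 4, 9] / [2, 8] / [5] / [6] / [7];  Q = [1, 6, 7, 8] / [2, 9] / [3] / [4] / [5];  common shape = (4, 2, 1, 1, 1)

Row-insert the values π_1, π_2, … into P one at a time, bumping the leftmost entry strictly greater than the inserted value down to the next row. The recording tableau Q records, in position (i, j), the step at which that cell was added to P.
  Insert 7 (step 1): P = [7];  Q = [1]
  Insert 6 (step 2): P = [6] / [7];  Q = [1] / [2]
  Insert 5 (step 3): P = [5] / [6] / [7];  Q = [1] / [2] / [3]
  Insert 2 (step 4): P = [2] / [5] / [6] / [7];  Q = [1] / [2] / [3] / [4]
  Insert 1 (step 5): P = [1] / [2] / [5] / [6] / [7];  Q = [1] / [2] / [3] / [4] / [5]
  Insert 3 (step 6): P = [1, 3] / [2] / [5] / [6] / [7];  Q = [1, 6] / [2] / [3] / [4] / [5]
  Insert 8 (step 7): P = [1, 3, 8] / [2] / [5] / [6] / [7];  Q = [1, 6, 7] / [2] / [3] / [4] / [5]
  Insert 9 (step 8): P = [1, 3, 8, 9] / [2] / [5] / [6] / [7];  Q = [1, 6, 7, 8] / [2] / [3] / [4] / [5]
  Insert 4 (step 9): P = [1, 3, 4, 9] / [2, 8] / [5] / [6] / [7];  Q = [1, 6, 7, 8] / [2, 9] / [3] / [4] / [5]
Final shape: (4, 2, 1, 1, 1).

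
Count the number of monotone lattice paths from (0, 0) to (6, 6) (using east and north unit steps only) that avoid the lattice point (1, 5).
Number of paths = 888

Total paths from (0, 0) to (6, 6): C(12, 6) = 924. Paths through (1, 5): (paths (0, 0) → (1, 5)) × (paths (1, 5) → (6, 6)) = C(6, 1) · C(6, 5) = 6 · 6 = 36. Avoidance count = 924 − 36 = 888.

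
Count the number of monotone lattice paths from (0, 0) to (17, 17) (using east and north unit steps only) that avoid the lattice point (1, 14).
Number of paths = 2333591685

Total paths from (0, 0) to (17, 17): C(34, 17) = 2333606220. Paths through (1, 14): (paths (0, 0) → (1, 14)) × (paths (1, 14) → (17, 17)) = C(15, 1) · C(19, 16) = 15 · 969 = 14535. Avoidance count = 2333606220 − 14535 = 2333591685.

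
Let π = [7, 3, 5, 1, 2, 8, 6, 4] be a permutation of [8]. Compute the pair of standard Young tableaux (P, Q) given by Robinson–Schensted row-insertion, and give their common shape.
P = [1, 2, 4] / [3, 5, 6] / [7, 8];  Q = [1, 3, 6] / [2, 5, 7] / [4, 8];  common shape = (3, 3, 2)

Row-insert the values π_1, π_2, … into P one at a time, bumping the leftmost entry strictly greater than the inserted value down to the next row. The recording tableau Q records, in position (i, j), the step at which that cell was added to P.
  Insert 7 (step 1): P = [7];  Q = [1]
  Insert 3 (step 2): P = [3] / [7];  Q = [1] / [2]
  Insert 5 (step 3): P = [3, 5] / [7];  Q = [1, 3] / [2]
  Insert 1 (step 4): P = [1, 5] / [3] / [7];  Q = [1, 3] / [2] / [4]
  Insert 2 (step 5): P = [1, 2] / [3, 5] / [7];  Q = [1, 3] / [2, 5] / [4]
  Insert 8 (step 6): P = [1, 2, 8] / [3, 5] / [7];  Q = [1, 3, 6] / [2, 5] / [4]
  Insert 6 (step 7): P = [1, 2, 6] / [3, 5, 8] / [7];  Q = [1, 3, 6] / [2, 5, 7] / [4]
  Insert 4 (step 8): P = [1, 2, 4] / [3, 5, 6] / [7, 8];  Q = [1, 3, 6] / [2, 5, 7] / [4, 8]
Final shape: (3, 3, 2).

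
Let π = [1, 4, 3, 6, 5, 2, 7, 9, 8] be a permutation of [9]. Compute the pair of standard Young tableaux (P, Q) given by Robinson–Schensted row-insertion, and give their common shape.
P = [1, 2, 5, 7, 8] / [3, 6, 9] / [4];  Q = [1, 2, 4, 7, 8] / [3, 5, 9] / [6];  common shape = (5, 3, 1)

Row-insert the values π_1, π_2, … into P one at a time, bumping the leftmost entry strictly greater than the inserted value down to the next row. The recording tableau Q records, in position (i, j), the step at which that cell was added to P.
  Insert 1 (step 1): P = [1];  Q = [1]
  Insert 4 (step 2): P = [1, 4];  Q = [1, 2]
  Insert 3 (step 3): P = [1, 3] / [4];  Q = [1, 2] / [3]
  Insert 6 (step 4): P = [1, 3, 6] / [4];  Q = [1, 2, 4] / [3]
  Insert 5 (step 5): P = [1, 3, 5] / [4, 6];  Q = [1, 2, 4] / [3, 5]
  Insert 2 (step 6): P = [1, 2, 5] / [3, 6] / [4];  Q = [1, 2, 4] / [3, 5] / [6]
  Insert 7 (step 7): P = [1, 2, 5, 7] / [3, 6] / [4];  Q = [1, 2, 4, 7] / [3, 5] / [6]
  Insert 9 (step 8): P = [1, 2, 5, 7, 9] / [3, 6] / [4];  Q = [1, 2, 4, 7, 8] / [3, 5] / [6]
  Insert 8 (step 9): P = [1, 2, 5, 7, 8] / [3, 6, 9] / [4];  Q = [1, 2, 4, 7, 8] / [3, 5, 9] / [6]
Final shape: (5, 3, 1).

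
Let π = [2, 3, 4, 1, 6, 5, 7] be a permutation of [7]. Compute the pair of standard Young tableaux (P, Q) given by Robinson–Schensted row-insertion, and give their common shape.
P = [1, 3, 4, 5, 7] / [2, 6];  Q = [1, 2, 3, 5, 7] / [4, 6];  common shape = (5, 2)

Row-insert the values π_1, π_2, … into P one at a time, bumping the leftmost entry strictly greater than the inserted value down to the next row. The recording tableau Q records, in position (i, j), the step at which that cell was added to P.
  Insert 2 (step 1): P = [2];  Q = [1]
  Insert 3 (step 2): P = [2, 3];  Q = [1, 2]
  Insert 4 (step 3): P = [2, 3, 4];  Q = [1, 2, 3]
  Insert 1 (step 4): P = [1, 3, 4] / [2];  Q = [1, 2, 3] / [4]
  Insert 6 (step 5): P = [1, 3, 4, 6] / [2];  Q = [1, 2, 3, 5] / [4]
  Insert 5 (step 6): P = [1, 3, 4, 5] / [2, 6];  Q = [1, 2, 3, 5] / [4, 6]
  Insert 7 (step 7): P = [1, 3, 4, 5, 7] / [2, 6];  Q = [1, 2, 3, 5, 7] / [4, 6]
Final shape: (5, 2).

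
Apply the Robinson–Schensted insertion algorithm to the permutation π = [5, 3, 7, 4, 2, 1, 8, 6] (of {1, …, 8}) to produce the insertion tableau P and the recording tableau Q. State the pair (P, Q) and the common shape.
P = [1, 4, 6] / [2, 7, 8] / [3] / [5];  Q = [1, 3, 7] / [2, 4, 8] / [5] / [6];  common shape = (3, 3, 1, 1)

Row-insert the values π_1, π_2, … into P one at a time, bumping the leftmost entry strictly greater than the inserted value down to the next row. The recording tableau Q records, in position (i, j), the step at which that cell was added to P.
  Insert 5 (step 1): P = [5];  Q = [1]
  Insert 3 (step 2): P = [3] / [5];  Q = [1] / [2]
  Insert 7 (step 3): P = [3, 7] / [5];  Q = [1, 3] / [2]
  Insert 4 (step 4): P = [3, 4] / [5, 7];  Q = [1, 3] / [2, 4]
  Insert 2 (step 5): P = [2, 4] / [3, 7] / [5];  Q = [1, 3] / [2, 4] / [5]
  Insert 1 (step 6): P = [1, 4] / [2, 7] / [3] / [5];  Q = [1, 3] / [2, 4] / [5] / [6]
  Insert 8 (step 7): P = [1, 4, 8] / [2, 7] / [3] / [5];  Q = [1, 3, 7] / [2, 4] / [5] / [6]
  Insert 6 (step 8): P = [1, 4, 6] / [2, 7, 8] / [3] / [5];  Q = [1, 3, 7] / [2, 4, 8] / [5] / [6]
Final shape: (3, 3, 1, 1).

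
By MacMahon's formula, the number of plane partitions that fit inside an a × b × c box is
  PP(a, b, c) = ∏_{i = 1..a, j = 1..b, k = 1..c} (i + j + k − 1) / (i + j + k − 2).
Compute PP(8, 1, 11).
PP(8, 1, 11) = 75582

Evaluate the triple product over i = 1..8, j = 1..1, k = 1..11. The factors are (2/1) · (3/2) · (4/3) · (5/4) · (6/5) · (7/6) · (8/7) · (9/8) · … (88 factors total). The numerators and denominators telescope so the product is an integer; carrying out the multiplication exactly gives PP(8, 1, 11) = 75582.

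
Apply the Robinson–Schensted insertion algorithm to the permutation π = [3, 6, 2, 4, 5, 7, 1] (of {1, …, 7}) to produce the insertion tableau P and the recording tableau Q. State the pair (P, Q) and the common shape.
P = [1, 4, 5, 7] / [2, 6] / [3];  Q = [1, 2, 5, 6] / [3, 4] / [7];  common shape = (4, 2, 1)

Row-insert the values π_1, π_2, … into P one at a time, bumping the leftmost entry strictly greater than the inserted value down to the next row. The recording tableau Q records, in position (i, j), the step at which that cell was added to P.
  Insert 3 (step 1): P = [3];  Q = [1]
  Insert 6 (step 2): P = [3, 6];  Q = [1, 2]
  Insert 2 (step 3): P = [2, 6] / [3];  Q = [1, 2] / [3]
  Insert 4 (step 4): P = [2, 4] / [3, 6];  Q = [1, 2] / [3, 4]
  Insert 5 (step 5): P = [2, 4, 5] / [3, 6];  Q = [1, 2, 5] / [3, 4]
  Insert 7 (step 6): P = [2, 4, 5, 7] / [3, 6];  Q = [1, 2, 5, 6] / [3, 4]
  Insert 1 (step 7): P = [1, 4, 5, 7] / [2, 6] / [3];  Q = [1, 2, 5, 6] / [3, 4] / [7]
Final shape: (4, 2, 1).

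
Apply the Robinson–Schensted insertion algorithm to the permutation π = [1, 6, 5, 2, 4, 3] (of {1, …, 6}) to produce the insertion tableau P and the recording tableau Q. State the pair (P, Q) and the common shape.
P = [1, 2, 3] / [4] / [5] / [6];  Q = [1, 2, 5] / [3] / [4] / [6];  common shape = (3, 1, 1, 1)

Row-insert the values π_1, π_2, … into P one at a time, bumping the leftmost entry strictly greater than the inserted value down to the next row. The recording tableau Q records, in position (i, j), the step at which that cell was added to P.
  Insert 1 (step 1): P = [1];  Q = [1]
  Insert 6 (step 2): P = [1, 6];  Q = [1, 2]
  Insert 5 (step 3): P = [1, 5] / [6];  Q = [1, 2] / [3]
  Insert 2 (step 4): P = [1, 2] / [5] / [6];  Q = [1, 2] / [3] / [4]
  Insert 4 (step 5): P = [1, 2, 4] / [5] / [6];  Q = [1, 2, 5] / [3] / [4]
  Insert 3 (step 6): P = [1, 2, 3] / [4] / [5] / [6];  Q = [1, 2, 5] / [3] / [4] / [6]
Final shape: (3, 1, 1, 1).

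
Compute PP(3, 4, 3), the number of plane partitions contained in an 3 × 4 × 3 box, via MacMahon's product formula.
PP(3, 4, 3) = 4116

Evaluate the triple product over i = 1..3, j = 1..4, k = 1..3. The factors are (2/1) · (3/2) · (4/3) · (3/2) · (4/3) · (5/4) · (4/3) · (5/4) · … (36 factors total). The numerators and denominators telescope so the product is an integer; carrying out the multiplication exactly gives PP(3, 4, 3) = 4116.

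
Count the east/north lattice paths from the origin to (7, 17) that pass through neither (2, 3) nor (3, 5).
Number of paths = 182504

Inclusion–exclusion. Total paths: C(24, 7) = 346104. Through P₁: C(5, 2)·C(19, 5) = 116280. Through P₂: C(8, 3)·C(16, 4) = 101920. Since P₁ is strictly southwest of P₂, a monotone path through both must visit P₁ then P₂; paths through both = C(5, 2)·C(3, 1)·C(16, 4) = 54600. Avoid both = 346104 − 116280 − 101920 + 54600 = 182504.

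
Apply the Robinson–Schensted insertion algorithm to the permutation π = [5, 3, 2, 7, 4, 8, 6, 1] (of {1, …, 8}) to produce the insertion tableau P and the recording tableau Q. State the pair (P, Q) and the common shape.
P = [1, 4, 6] / [2, 7, 8] / [3] / [5];  Q = [1, 4, 6] / [2, 5, 7] / [3] / [8];  common shape = (3, 3, 1, 1)

Row-insert the values π_1, π_2, … into P one at a time, bumping the leftmost entry strictly greater than the inserted value down to the next row. The recording tableau Q records, in position (i, j), the step at which that cell was added to P.
  Insert 5 (step 1): P = [5];  Q = [1]
  Insert 3 (step 2): P = [3] / [5];  Q = [1] / [2]
  Insert 2 (step 3): P = [2] / [3] / [5];  Q = [1] / [2] / [3]
  Insert 7 (step 4): P = [2, 7] / [3] / [5];  Q = [1, 4] / [2] / [3]
  Insert 4 (step 5): P = [2, 4] / [3, 7] / [5];  Q = [1, 4] / [2, 5] / [3]
  Insert 8 (step 6): P = [2, 4, 8] / [3, 7] / [5];  Q = [1, 4, 6] / [2, 5] / [3]
  Insert 6 (step 7): P = [2, 4, 6] / [3, 7, 8] / [5];  Q = [1, 4, 6] / [2, 5, 7] / [3]
  Insert 1 (step 8): P = [1, 4, 6] / [2, 7, 8] / [3] / [5];  Q = [1, 4, 6] / [2, 5, 7] / [3] / [8]
Final shape: (3, 3, 1, 1).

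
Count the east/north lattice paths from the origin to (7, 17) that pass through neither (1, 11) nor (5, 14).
Number of paths = 222936

Inclusion–exclusion. Total paths: C(24, 7) = 346104. Through P₁: C(12, 1)·C(12, 6) = 11088. Through P₂: C(19, 5)·C(5, 2) = 116280. Since P₁ is strictly southwest of P₂, a monotone path through both must visit P₁ then P₂; paths through both = C(12, 1)·C(7, 4)·C(5, 2) = 4200. Avoid both = 346104 − 11088 − 116280 + 4200 = 222936.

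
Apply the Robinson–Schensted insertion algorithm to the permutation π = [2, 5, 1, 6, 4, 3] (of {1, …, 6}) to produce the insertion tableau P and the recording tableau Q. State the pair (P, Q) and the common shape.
P = [1, 3, 6] / [2, 4] / [5];  Q = [1, 2, 4] / [3, 5] / [6];  common shape = (3, 2, 1)

Row-insert the values π_1, π_2, … into P one at a time, bumping the leftmost entry strictly greater than the inserted value down to the next row. The recording tableau Q records, in position (i, j), the step at which that cell was added to P.
  Insert 2 (step 1): P = [2];  Q = [1]
  Insert 5 (step 2): P = [2, 5];  Q = [1, 2]
  Insert 1 (step 3): P = [1, 5] / [2];  Q = [1, 2] / [3]
  Insert 6 (step 4): P = [1, 5, 6] / [2];  Q = [1, 2, 4] / [3]
  Insert 4 (step 5): P = [1, 4, 6] / [2, 5];  Q = [1, 2, 4] / [3, 5]
  Insert 3 (step 6): P = [1, 3, 6] / [2, 4] / [5];  Q = [1, 2, 4] / [3, 5] / [6]
Final shape: (3, 2, 1).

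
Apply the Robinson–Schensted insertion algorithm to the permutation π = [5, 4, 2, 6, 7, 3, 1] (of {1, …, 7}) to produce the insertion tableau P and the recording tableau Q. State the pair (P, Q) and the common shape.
P = [1, 3, 7] / [2, 6] / [4] / [5];  Q = [1, 4, 5] / [2, 6] / [3] / [7];  common shape = (3, 2, 1, 1)

Row-insert the values π_1, π_2, … into P one at a time, bumping the leftmost entry strictly greater than the inserted value down to the next row. The recording tableau Q records, in position (i, j), the step at which that cell was added to P.
  Insert 5 (step 1): P = [5];  Q = [1]
  Insert 4 (step 2): P = [4] / [5];  Q = [1] / [2]
  Insert 2 (step 3): P = [2] / [4] / [5];  Q = [1] / [2] / [3]
  Insert 6 (step 4): P = [2, 6] / [4] / [5];  Q = [1, 4] / [2] / [3]
  Insert 7 (step 5): P = [2, 6, 7] / [4] / [5];  Q = [1, 4, 5] / [2] / [3]
  Insert 3 (step 6): P = [2, 3, 7] / [4, 6] / [5];  Q = [1, 4, 5] / [2, 6] / [3]
  Insert 1 (step 7): P = [1, 3, 7] / [2, 6] / [4] / [5];  Q = [1, 4, 5] / [2, 6] / [3] / [7]
Final shape: (3, 2, 1, 1).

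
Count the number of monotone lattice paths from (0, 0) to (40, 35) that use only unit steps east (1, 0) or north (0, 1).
Number of paths = 2942618815403661578310

A monotone lattice path from (0, 0) to (40, 35) consists of 40 east steps and 35 north steps in some order, so it is determined by which 40 of the 75 steps are east. The count is C(75, 40) = 2942618815403661578310.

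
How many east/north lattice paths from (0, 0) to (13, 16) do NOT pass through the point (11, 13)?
Number of paths = 42902475

Total paths from (0, 0) to (13, 16): C(29, 13) = 67863915. Paths through (11, 13): (paths (0, 0) → (11, 13)) × (paths (11, 13) → (13, 16)) = C(24, 11) · C(5, 2) = 2496144 · 10 = 24961440. Avoidance count = 67863915 − 24961440 = 42902475.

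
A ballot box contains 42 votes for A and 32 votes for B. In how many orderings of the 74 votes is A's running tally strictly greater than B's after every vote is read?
Strict-lead orderings = 120911825638427755470

Total orderings of the 74 votes with 42 for A: C(74, 42) = 894747509724365390478. By the Bertrand ballot formula (Cycle Lemma / reflection principle), the number of orderings in which A is strictly ahead of B throughout is (p − q)/(p + q) · C(p + q, p) = (42 − 32)/(42 + 32) · 894747509724365390478 = 120911825638427755470.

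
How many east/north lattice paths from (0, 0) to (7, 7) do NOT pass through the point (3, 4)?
Number of paths = 2207

Total paths from (0, 0) to (7, 7): C(14, 7) = 3432. Paths through (3, 4): (paths (0, 0) → (3, 4)) × (paths (3, 4) → (7, 7)) = C(7, 3) · C(7, 4) = 35 · 35 = 1225. Avoidance count = 3432 − 1225 = 2207.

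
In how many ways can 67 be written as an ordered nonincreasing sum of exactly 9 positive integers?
p(67, 9 parts) = 108527

Partitions of n into exactly k parts are in bijection with partitions of n − k into at most k parts (subtract 1 from each part). So p(67, exactly 9) = p(58, parts ≤ 9). Computing via the recurrence p(m, j) = p(m, j−1) + p(m−j, j) gives 108527.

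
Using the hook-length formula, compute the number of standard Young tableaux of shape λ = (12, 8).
# SYT of shape (12, 8) = 48450

Hook-length formula: f^λ = n! / Π hook(c), product over all cells c of the Young diagram. For λ = (12, 8), n = 20 boxes. Hook lengths by row (left-to-right, top-to-bottom): [13, 12, 11, 10, 9, 8, 7, 6, 4, 3, 2, 1]; [8, 7, 6, 5, 4, 3, 2, 1]. Product of hooks = 50214695731200. So f^λ = 20! / 50214695731200 = 2432902008176640000 / 50214695731200 = 48450.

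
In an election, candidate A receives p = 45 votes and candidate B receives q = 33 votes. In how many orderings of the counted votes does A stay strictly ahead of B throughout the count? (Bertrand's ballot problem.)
Strict-lead orderings = 1677257488278232514920

Total orderings of the 78 votes with 45 for A: C(78, 45) = 10902173673808511346980. By the Bertrand ballot formula (Cycle Lemma / reflection principle), the number of orderings in which A is strictly ahead of B throughout is (p − q)/(p + q) · C(p + q, p) = (45 − 33)/(45 + 33) · 10902173673808511346980 = 1677257488278232514920.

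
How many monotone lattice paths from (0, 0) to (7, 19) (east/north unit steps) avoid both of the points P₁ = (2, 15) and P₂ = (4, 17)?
Number of paths = 588974

Inclusion–exclusion. Total paths: C(26, 7) = 657800. Through P₁: C(17, 2)·C(9, 5) = 17136. Through P₂: C(21, 4)·C(5, 3) = 59850. Since P₁ is strictly southwest of P₂, a monotone path through both must visit P₁ then P₂; paths through both = C(17, 2)·C(4, 2)·C(5, 3) = 8160. Avoid both = 657800 − 17136 − 59850 + 8160 = 588974.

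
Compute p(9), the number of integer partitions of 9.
p(9) = 30

List all partitions of 9: 9, 8+1, 7+2, 7+1+1, 6+3, 6+2+1, 6+1+1+1, 5+4, 5+3+1, 5+2+2, 5+2+1+1, 5+1+1+1+1, 4+4+1, 4+3+2, 4+3+1+1, 4+2+2+1, 4+2+1+1+1, 4+1+1+1+1+1, 3+3+3, 3+3+2+1, 3+3+1+1+1, 3+2+2+2, 3+2+2+1+1, 3+2+1+1+1+1, 3+1+1+1+1+1+1, 2+2+2+2+1, 2+2+2+1+1+1, 2+2+1+1+1+1+1, 2+1+1+1+1+1+1+1, 1+1+1+1+1+1+1+1+1. Counting them gives p(9) = 30.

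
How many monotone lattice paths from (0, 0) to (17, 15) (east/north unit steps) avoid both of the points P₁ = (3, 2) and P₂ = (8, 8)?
Number of paths = 270759720

Inclusion–exclusion. Total paths: C(32, 17) = 565722720. Through P₁: C(5, 3)·C(27, 14) = 200583000. Through P₂: C(16, 8)·C(16, 9) = 147232800. Since P₁ is strictly southwest of P₂, a monotone path through both must visit P₁ then P₂; paths through both = C(5, 3)·C(11, 5)·C(16, 9) = 52852800. Avoid both = 565722720 − 200583000 − 147232800 + 52852800 = 270759720.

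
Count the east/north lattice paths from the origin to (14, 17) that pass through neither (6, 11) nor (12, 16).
Number of paths = 153905268

Inclusion–exclusion. Total paths: C(31, 14) = 265182525. Through P₁: C(17, 6)·C(14, 8) = 37165128. Through P₂: C(28, 12)·C(3, 2) = 91265265. Since P₁ is strictly southwest of P₂, a monotone path through both must visit P₁ then P₂; paths through both = C(17, 6)·C(11, 6)·C(3, 2) = 17153136. Avoid both = 265182525 − 37165128 − 91265265 + 17153136 = 153905268.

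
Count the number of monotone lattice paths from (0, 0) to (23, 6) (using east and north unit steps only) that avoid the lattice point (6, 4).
Number of paths = 439110

Total paths from (0, 0) to (23, 6): C(29, 23) = 475020. Paths through (6, 4): (paths (0, 0) → (6, 4)) × (paths (6, 4) → (23, 6)) = C(10, 6) · C(19, 17) = 210 · 171 = 35910. Avoidance count = 475020 − 35910 = 439110.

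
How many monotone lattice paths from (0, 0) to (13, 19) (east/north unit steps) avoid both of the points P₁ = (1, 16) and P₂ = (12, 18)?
Number of paths = 174382067

Inclusion–exclusion. Total paths: C(32, 13) = 347373600. Through P₁: C(17, 1)·C(15, 12) = 7735. Through P₂: C(30, 12)·C(2, 1) = 172986450. Since P₁ is strictly southwest of P₂, a monotone path through both must visit P₁ then P₂; paths through both = C(17, 1)·C(13, 11)·C(2, 1) = 2652. Avoid both = 347373600 − 7735 − 172986450 + 2652 = 174382067.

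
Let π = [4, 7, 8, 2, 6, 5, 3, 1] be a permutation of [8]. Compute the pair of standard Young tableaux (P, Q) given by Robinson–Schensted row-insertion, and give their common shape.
P = [1, 3, 8] / [2, 5] / [4] / [6] / [7];  Q = [1, 2, 3] / [4, 5] / [6] / [7] / [8];  common shape = (3, 2, 1, 1, 1)

Row-insert the values π_1, π_2, … into P one at a time, bumping the leftmost entry strictly greater than the inserted value down to the next row. The recording tableau Q records, in position (i, j), the step at which that cell was added to P.
  Insert 4 (step 1): P = [4];  Q = [1]
  Insert 7 (step 2): P = [4, 7];  Q = [1, 2]
  Insert 8 (step 3): P = [4, 7, 8];  Q = [1, 2, 3]
  Insert 2 (step 4): P = [2, 7, 8] / [4];  Q = [1, 2, 3] / [4]
  Insert 6 (step 5): P = [2, 6, 8] / [4, 7];  Q = [1, 2, 3] / [4, 5]
  Insert 5 (step 6): P = [2, 5, 8] / [4, 6] / [7];  Q = [1, 2, 3] / [4, 5] / [6]
  Insert 3 (step 7): P = [2, 3, 8] / [4, 5] / [6] / [7];  Q = [1, 2, 3] / [4, 5] / [6] / [7]
  Insert 1 (step 8): P = [1, 3, 8] / [2, 5] / [4] / [6] / [7];  Q = [1, 2, 3] / [4, 5] / [6] / [7] / [8]
Final shape: (3, 2, 1, 1, 1).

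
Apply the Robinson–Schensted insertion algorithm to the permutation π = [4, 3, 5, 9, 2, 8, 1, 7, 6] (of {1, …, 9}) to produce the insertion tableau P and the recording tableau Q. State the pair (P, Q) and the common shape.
P = [1, 5, 6] / [2, 7] / [3, 8] / [4, 9];  Q = [1, 3, 4] / [2, 6] / [5, 8] / [7, 9];  common shape = (3, 2, 2, 2)

Row-insert the values π_1, π_2, … into P one at a time, bumping the leftmost entry strictly greater than the inserted value down to the next row. The recording tableau Q records, in position (i, j), the step at which that cell was added to P.
  Insert 4 (step 1): P = [4];  Q = [1]
  Insert 3 (step 2): P = [3] / [4];  Q = [1] / [2]
  Insert 5 (step 3): P = [3, 5] / [4];  Q = [1, 3] / [2]
  Insert 9 (step 4): P = [3, 5, 9] / [4];  Q = [1, 3, 4] / [2]
  Insert 2 (step 5): P = [2, 5, 9] / [3] / [4];  Q = [1, 3, 4] / [2] / [5]
  Insert 8 (step 6): P = [2, 5, 8] / [3, 9] / [4];  Q = [1, 3, 4] / [2, 6] / [5]
  Insert 1 (step 7): P = [1, 5, 8] / [2, 9] / [3] / [4];  Q = [1, 3, 4] / [2, 6] / [5] / [7]
  Insert 7 (step 8): P = [1, 5, 7] / [2, 8] / [3, 9] / [4];  Q = [1, 3, 4] / [2, 6] / [5, 8] / [7]
  Insert 6 (step 9): P = [1, 5, 6] / [2, 7] / [3, 8] / [4, 9];  Q = [1, 3, 4] / [2, 6] / [5, 8] / [7, 9]
Final shape: (3, 2, 2, 2).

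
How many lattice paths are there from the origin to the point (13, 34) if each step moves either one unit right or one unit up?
Number of paths = 140676848445

A monotone lattice path from (0, 0) to (13, 34) consists of 13 east steps and 34 north steps in some order, so it is determined by which 13 of the 47 steps are east. The count is C(47, 13) = 140676848445.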